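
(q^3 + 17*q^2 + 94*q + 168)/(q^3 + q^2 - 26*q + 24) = (q^2 + 11*q + 28)/(q^2 - 5*q + 4)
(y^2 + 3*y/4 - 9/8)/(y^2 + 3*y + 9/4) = (4*y - 3)/(2*(2*y + 3))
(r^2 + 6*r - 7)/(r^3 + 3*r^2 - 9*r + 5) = (r + 7)/(r^2 + 4*r - 5)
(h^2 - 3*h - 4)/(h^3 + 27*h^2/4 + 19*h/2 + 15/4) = 4*(h - 4)/(4*h^2 + 23*h + 15)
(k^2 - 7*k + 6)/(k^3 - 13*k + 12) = (k - 6)/(k^2 + k - 12)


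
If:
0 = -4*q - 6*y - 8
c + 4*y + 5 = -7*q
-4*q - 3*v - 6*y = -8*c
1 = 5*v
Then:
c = -37/40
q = 151/520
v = 1/5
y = -397/260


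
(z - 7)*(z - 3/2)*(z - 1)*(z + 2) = z^4 - 15*z^3/2 + 55*z/2 - 21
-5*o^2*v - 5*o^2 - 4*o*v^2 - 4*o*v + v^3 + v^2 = (-5*o + v)*(o + v)*(v + 1)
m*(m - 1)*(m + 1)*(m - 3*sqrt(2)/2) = m^4 - 3*sqrt(2)*m^3/2 - m^2 + 3*sqrt(2)*m/2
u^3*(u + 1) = u^4 + u^3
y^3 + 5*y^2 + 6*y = y*(y + 2)*(y + 3)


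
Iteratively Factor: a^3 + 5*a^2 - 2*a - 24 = (a + 3)*(a^2 + 2*a - 8) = (a + 3)*(a + 4)*(a - 2)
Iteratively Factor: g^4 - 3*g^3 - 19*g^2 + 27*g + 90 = (g - 5)*(g^3 + 2*g^2 - 9*g - 18) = (g - 5)*(g + 2)*(g^2 - 9) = (g - 5)*(g - 3)*(g + 2)*(g + 3)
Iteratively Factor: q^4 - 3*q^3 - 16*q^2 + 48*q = (q - 4)*(q^3 + q^2 - 12*q) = (q - 4)*(q + 4)*(q^2 - 3*q) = (q - 4)*(q - 3)*(q + 4)*(q)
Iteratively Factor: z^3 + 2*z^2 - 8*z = (z + 4)*(z^2 - 2*z) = (z - 2)*(z + 4)*(z)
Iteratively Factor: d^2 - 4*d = (d)*(d - 4)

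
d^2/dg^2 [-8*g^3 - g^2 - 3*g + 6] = -48*g - 2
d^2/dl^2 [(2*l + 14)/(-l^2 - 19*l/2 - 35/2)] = -32/(8*l^3 + 60*l^2 + 150*l + 125)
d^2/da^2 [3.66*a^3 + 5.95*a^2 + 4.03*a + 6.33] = 21.96*a + 11.9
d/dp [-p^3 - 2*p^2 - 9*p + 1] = -3*p^2 - 4*p - 9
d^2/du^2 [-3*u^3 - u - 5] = -18*u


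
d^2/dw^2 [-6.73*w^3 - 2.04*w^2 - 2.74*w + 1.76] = -40.38*w - 4.08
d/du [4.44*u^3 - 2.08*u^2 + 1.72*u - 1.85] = 13.32*u^2 - 4.16*u + 1.72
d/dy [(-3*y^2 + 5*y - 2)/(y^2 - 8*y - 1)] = (19*y^2 + 10*y - 21)/(y^4 - 16*y^3 + 62*y^2 + 16*y + 1)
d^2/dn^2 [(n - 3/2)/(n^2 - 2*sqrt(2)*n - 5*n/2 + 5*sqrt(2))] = 2*((2*n - 3)*(-4*n + 5 + 4*sqrt(2))^2 + 4*(-3*n + 2*sqrt(2) + 4)*(2*n^2 - 4*sqrt(2)*n - 5*n + 10*sqrt(2)))/(2*n^2 - 4*sqrt(2)*n - 5*n + 10*sqrt(2))^3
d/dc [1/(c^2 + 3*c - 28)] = (-2*c - 3)/(c^2 + 3*c - 28)^2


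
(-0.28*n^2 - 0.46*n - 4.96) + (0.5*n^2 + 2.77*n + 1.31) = 0.22*n^2 + 2.31*n - 3.65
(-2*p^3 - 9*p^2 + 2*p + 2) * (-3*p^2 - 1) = 6*p^5 + 27*p^4 - 4*p^3 + 3*p^2 - 2*p - 2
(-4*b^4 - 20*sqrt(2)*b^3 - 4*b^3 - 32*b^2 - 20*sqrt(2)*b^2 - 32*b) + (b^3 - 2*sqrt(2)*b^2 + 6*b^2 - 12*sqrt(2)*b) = -4*b^4 - 20*sqrt(2)*b^3 - 3*b^3 - 22*sqrt(2)*b^2 - 26*b^2 - 32*b - 12*sqrt(2)*b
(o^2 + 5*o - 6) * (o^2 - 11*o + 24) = o^4 - 6*o^3 - 37*o^2 + 186*o - 144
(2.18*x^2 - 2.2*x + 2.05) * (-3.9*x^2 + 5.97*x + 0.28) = -8.502*x^4 + 21.5946*x^3 - 20.5186*x^2 + 11.6225*x + 0.574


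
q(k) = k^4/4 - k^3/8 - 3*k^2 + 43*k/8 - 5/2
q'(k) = k^3 - 3*k^2/8 - 6*k + 43/8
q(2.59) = 0.37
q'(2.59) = 4.69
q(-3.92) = -3.11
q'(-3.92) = -37.10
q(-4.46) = 23.86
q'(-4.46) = -64.04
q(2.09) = -0.74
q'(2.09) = 0.33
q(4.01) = 27.40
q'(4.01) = 39.77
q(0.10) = -1.99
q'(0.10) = 4.77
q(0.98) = -0.00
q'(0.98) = 0.08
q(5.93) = 206.96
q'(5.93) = 165.14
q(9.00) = 1352.00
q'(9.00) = 650.00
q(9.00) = 1352.00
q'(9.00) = 650.00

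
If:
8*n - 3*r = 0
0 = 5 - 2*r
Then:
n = 15/16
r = 5/2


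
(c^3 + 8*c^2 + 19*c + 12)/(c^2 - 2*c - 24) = (c^2 + 4*c + 3)/(c - 6)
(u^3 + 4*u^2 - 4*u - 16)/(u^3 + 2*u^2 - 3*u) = (u^3 + 4*u^2 - 4*u - 16)/(u*(u^2 + 2*u - 3))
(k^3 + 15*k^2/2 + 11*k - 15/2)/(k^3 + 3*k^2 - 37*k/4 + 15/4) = 2*(k + 3)/(2*k - 3)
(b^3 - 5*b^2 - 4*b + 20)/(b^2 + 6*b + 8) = (b^2 - 7*b + 10)/(b + 4)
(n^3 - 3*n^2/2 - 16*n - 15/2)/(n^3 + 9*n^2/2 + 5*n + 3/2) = (n - 5)/(n + 1)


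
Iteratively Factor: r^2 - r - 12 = (r - 4)*(r + 3)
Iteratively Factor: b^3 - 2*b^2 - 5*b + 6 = (b + 2)*(b^2 - 4*b + 3) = (b - 3)*(b + 2)*(b - 1)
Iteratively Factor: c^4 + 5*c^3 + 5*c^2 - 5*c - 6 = (c + 2)*(c^3 + 3*c^2 - c - 3) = (c + 1)*(c + 2)*(c^2 + 2*c - 3) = (c + 1)*(c + 2)*(c + 3)*(c - 1)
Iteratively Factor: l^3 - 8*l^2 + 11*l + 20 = (l - 4)*(l^2 - 4*l - 5) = (l - 5)*(l - 4)*(l + 1)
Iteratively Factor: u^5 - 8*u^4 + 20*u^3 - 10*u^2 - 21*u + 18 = (u - 2)*(u^4 - 6*u^3 + 8*u^2 + 6*u - 9) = (u - 3)*(u - 2)*(u^3 - 3*u^2 - u + 3) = (u - 3)*(u - 2)*(u + 1)*(u^2 - 4*u + 3) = (u - 3)^2*(u - 2)*(u + 1)*(u - 1)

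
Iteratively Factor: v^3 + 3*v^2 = (v + 3)*(v^2) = v*(v + 3)*(v)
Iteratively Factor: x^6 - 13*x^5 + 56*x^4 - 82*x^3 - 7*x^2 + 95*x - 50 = (x + 1)*(x^5 - 14*x^4 + 70*x^3 - 152*x^2 + 145*x - 50) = (x - 2)*(x + 1)*(x^4 - 12*x^3 + 46*x^2 - 60*x + 25) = (x - 5)*(x - 2)*(x + 1)*(x^3 - 7*x^2 + 11*x - 5) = (x - 5)*(x - 2)*(x - 1)*(x + 1)*(x^2 - 6*x + 5) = (x - 5)*(x - 2)*(x - 1)^2*(x + 1)*(x - 5)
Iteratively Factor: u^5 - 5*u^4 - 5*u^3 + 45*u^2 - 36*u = (u + 3)*(u^4 - 8*u^3 + 19*u^2 - 12*u) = u*(u + 3)*(u^3 - 8*u^2 + 19*u - 12) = u*(u - 1)*(u + 3)*(u^2 - 7*u + 12) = u*(u - 3)*(u - 1)*(u + 3)*(u - 4)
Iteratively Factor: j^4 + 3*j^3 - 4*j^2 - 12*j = (j - 2)*(j^3 + 5*j^2 + 6*j) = (j - 2)*(j + 2)*(j^2 + 3*j) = j*(j - 2)*(j + 2)*(j + 3)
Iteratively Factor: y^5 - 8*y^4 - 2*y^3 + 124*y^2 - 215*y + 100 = (y - 1)*(y^4 - 7*y^3 - 9*y^2 + 115*y - 100) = (y - 5)*(y - 1)*(y^3 - 2*y^2 - 19*y + 20) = (y - 5)^2*(y - 1)*(y^2 + 3*y - 4) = (y - 5)^2*(y - 1)*(y + 4)*(y - 1)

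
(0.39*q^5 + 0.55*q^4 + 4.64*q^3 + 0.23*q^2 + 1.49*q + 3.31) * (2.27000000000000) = 0.8853*q^5 + 1.2485*q^4 + 10.5328*q^3 + 0.5221*q^2 + 3.3823*q + 7.5137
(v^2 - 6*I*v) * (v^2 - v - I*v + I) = v^4 - v^3 - 7*I*v^3 - 6*v^2 + 7*I*v^2 + 6*v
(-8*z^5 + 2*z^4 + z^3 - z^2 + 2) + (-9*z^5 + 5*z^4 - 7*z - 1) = -17*z^5 + 7*z^4 + z^3 - z^2 - 7*z + 1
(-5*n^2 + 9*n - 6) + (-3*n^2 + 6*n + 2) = -8*n^2 + 15*n - 4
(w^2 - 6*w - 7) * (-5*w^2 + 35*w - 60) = -5*w^4 + 65*w^3 - 235*w^2 + 115*w + 420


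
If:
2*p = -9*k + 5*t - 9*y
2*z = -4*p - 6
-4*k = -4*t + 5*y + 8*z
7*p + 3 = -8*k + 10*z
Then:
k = 27*z/16 + 15/16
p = -z/2 - 3/2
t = 989*z/176 + 105/176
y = 17*z/11 - 3/11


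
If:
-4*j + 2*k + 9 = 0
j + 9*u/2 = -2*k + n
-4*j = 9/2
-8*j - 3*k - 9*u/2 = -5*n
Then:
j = -9/8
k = -27/4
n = -117/32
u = 39/16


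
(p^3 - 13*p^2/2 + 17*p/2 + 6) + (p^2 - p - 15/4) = p^3 - 11*p^2/2 + 15*p/2 + 9/4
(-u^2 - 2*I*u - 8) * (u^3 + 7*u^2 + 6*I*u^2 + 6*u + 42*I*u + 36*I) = -u^5 - 7*u^4 - 8*I*u^4 - 2*u^3 - 56*I*u^3 + 28*u^2 - 96*I*u^2 + 24*u - 336*I*u - 288*I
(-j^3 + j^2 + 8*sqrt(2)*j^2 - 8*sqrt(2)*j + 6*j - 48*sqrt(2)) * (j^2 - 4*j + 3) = -j^5 + 5*j^4 + 8*sqrt(2)*j^4 - 40*sqrt(2)*j^3 - j^3 - 21*j^2 + 8*sqrt(2)*j^2 + 18*j + 168*sqrt(2)*j - 144*sqrt(2)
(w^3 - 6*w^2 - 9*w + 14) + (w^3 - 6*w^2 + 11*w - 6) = 2*w^3 - 12*w^2 + 2*w + 8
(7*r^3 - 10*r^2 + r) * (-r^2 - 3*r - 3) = -7*r^5 - 11*r^4 + 8*r^3 + 27*r^2 - 3*r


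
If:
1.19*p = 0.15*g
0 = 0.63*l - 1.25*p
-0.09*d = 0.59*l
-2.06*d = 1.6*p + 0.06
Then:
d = -0.03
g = 0.02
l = 0.00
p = 0.00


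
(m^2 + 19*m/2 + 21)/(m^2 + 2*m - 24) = (m + 7/2)/(m - 4)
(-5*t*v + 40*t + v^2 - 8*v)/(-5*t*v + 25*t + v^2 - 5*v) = (v - 8)/(v - 5)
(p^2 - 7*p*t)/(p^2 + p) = (p - 7*t)/(p + 1)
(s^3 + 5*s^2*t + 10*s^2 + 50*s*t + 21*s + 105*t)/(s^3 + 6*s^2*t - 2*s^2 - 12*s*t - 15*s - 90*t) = (s^2 + 5*s*t + 7*s + 35*t)/(s^2 + 6*s*t - 5*s - 30*t)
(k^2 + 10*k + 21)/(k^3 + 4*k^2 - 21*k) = (k + 3)/(k*(k - 3))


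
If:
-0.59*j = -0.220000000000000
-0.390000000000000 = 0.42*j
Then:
No Solution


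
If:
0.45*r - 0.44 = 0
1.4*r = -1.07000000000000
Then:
No Solution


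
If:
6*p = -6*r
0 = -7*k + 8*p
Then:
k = -8*r/7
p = -r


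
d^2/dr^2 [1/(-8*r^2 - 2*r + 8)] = (16*r^2 + 4*r - (8*r + 1)^2 - 16)/(4*r^2 + r - 4)^3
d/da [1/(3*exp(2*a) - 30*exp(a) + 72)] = 2*(5 - exp(a))*exp(a)/(3*(exp(2*a) - 10*exp(a) + 24)^2)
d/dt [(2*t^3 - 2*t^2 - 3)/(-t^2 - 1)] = 2*t*(-t^3 - 3*t - 1)/(t^4 + 2*t^2 + 1)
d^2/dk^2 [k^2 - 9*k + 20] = 2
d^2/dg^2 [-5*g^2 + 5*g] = -10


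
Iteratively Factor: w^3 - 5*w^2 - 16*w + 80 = (w + 4)*(w^2 - 9*w + 20) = (w - 4)*(w + 4)*(w - 5)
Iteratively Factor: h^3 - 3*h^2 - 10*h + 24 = (h - 4)*(h^2 + h - 6) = (h - 4)*(h + 3)*(h - 2)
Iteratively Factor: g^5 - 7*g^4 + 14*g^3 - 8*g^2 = (g - 4)*(g^4 - 3*g^3 + 2*g^2) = (g - 4)*(g - 1)*(g^3 - 2*g^2) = (g - 4)*(g - 2)*(g - 1)*(g^2) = g*(g - 4)*(g - 2)*(g - 1)*(g)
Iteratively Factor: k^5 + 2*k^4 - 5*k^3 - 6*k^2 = (k)*(k^4 + 2*k^3 - 5*k^2 - 6*k) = k^2*(k^3 + 2*k^2 - 5*k - 6) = k^2*(k - 2)*(k^2 + 4*k + 3) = k^2*(k - 2)*(k + 1)*(k + 3)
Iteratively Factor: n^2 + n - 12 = (n + 4)*(n - 3)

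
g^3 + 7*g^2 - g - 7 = (g - 1)*(g + 1)*(g + 7)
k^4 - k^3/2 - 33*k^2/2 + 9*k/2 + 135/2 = (k - 3)^2*(k + 5/2)*(k + 3)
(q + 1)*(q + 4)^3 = q^4 + 13*q^3 + 60*q^2 + 112*q + 64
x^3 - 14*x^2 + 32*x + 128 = (x - 8)^2*(x + 2)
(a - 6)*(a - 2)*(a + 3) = a^3 - 5*a^2 - 12*a + 36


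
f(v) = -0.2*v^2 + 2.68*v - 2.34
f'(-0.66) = 2.94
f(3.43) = 4.50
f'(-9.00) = 6.28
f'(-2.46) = 3.66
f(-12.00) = -63.30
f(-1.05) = -5.37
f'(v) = 2.68 - 0.4*v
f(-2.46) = -10.14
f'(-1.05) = 3.10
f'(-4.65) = 4.54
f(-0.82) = -4.67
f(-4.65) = -19.13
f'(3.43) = 1.31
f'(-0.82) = 3.01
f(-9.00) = -42.66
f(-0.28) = -3.11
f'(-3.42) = 4.05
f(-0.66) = -4.20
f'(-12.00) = 7.48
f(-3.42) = -13.84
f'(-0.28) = 2.79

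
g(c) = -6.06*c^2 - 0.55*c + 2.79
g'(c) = -12.12*c - 0.55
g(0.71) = -0.66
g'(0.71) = -9.16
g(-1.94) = -18.95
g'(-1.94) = 22.96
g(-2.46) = -32.53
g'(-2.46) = 29.27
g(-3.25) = -59.43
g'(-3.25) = 38.84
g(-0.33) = 2.31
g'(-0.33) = 3.45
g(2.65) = -41.22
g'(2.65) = -32.67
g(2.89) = -49.41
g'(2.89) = -35.58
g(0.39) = 1.65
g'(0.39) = -5.28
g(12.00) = -876.45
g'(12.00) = -145.99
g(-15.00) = -1352.46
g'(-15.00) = 181.25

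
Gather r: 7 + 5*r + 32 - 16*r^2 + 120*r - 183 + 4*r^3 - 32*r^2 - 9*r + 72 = 4*r^3 - 48*r^2 + 116*r - 72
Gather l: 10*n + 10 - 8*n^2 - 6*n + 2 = -8*n^2 + 4*n + 12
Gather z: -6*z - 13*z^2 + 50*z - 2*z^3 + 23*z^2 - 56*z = -2*z^3 + 10*z^2 - 12*z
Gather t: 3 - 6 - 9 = -12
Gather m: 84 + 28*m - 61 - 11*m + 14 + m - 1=18*m + 36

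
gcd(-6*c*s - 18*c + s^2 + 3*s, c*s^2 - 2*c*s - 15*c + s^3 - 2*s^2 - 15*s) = s + 3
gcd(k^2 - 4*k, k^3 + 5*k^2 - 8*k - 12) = 1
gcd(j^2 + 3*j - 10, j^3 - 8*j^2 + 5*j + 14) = j - 2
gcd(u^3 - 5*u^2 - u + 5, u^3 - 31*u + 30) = u^2 - 6*u + 5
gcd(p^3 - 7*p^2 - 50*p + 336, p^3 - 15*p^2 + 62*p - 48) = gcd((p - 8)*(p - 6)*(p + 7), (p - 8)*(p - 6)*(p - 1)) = p^2 - 14*p + 48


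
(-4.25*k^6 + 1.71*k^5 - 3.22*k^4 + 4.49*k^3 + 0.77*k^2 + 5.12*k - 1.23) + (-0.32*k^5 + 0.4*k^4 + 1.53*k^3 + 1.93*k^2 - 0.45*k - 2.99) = -4.25*k^6 + 1.39*k^5 - 2.82*k^4 + 6.02*k^3 + 2.7*k^2 + 4.67*k - 4.22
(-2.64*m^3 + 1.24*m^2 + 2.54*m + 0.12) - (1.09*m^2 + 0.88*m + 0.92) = -2.64*m^3 + 0.15*m^2 + 1.66*m - 0.8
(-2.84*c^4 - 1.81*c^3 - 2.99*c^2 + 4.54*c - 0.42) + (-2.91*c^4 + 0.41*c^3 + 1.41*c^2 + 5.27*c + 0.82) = -5.75*c^4 - 1.4*c^3 - 1.58*c^2 + 9.81*c + 0.4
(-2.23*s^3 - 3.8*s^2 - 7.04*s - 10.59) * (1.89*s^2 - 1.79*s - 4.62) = -4.2147*s^5 - 3.1903*s^4 + 3.799*s^3 + 10.1425*s^2 + 51.4809*s + 48.9258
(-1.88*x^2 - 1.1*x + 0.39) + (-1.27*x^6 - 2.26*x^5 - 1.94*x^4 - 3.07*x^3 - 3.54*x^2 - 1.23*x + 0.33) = -1.27*x^6 - 2.26*x^5 - 1.94*x^4 - 3.07*x^3 - 5.42*x^2 - 2.33*x + 0.72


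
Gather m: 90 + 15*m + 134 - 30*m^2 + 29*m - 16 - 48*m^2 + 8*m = -78*m^2 + 52*m + 208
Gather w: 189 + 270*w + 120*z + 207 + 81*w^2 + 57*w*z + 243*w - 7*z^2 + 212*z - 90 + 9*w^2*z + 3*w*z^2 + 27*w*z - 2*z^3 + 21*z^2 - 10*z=w^2*(9*z + 81) + w*(3*z^2 + 84*z + 513) - 2*z^3 + 14*z^2 + 322*z + 306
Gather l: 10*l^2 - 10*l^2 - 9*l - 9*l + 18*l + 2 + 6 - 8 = 0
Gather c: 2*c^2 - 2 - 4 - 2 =2*c^2 - 8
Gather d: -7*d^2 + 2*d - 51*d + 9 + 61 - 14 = -7*d^2 - 49*d + 56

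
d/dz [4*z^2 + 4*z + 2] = 8*z + 4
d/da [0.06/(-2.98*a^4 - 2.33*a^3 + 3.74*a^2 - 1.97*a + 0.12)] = (0.7152*a^3 + 0.4194*a^2 - 0.4488*a + 0.1182)/(2.98*a^4 + 2.33*a^3 - 3.74*a^2 + 1.97*a - 0.12)^2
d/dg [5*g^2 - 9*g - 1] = 10*g - 9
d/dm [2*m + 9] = 2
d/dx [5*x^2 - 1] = 10*x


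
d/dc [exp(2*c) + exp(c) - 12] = (2*exp(c) + 1)*exp(c)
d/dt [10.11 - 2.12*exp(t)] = -2.12*exp(t)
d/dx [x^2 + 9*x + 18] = 2*x + 9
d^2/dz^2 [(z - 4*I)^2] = 2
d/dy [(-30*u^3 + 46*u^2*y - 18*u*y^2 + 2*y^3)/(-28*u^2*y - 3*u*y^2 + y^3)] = 12*u*(-70*u^4 - 15*u^3*y + 61*u^2*y^2 - 17*u*y^3 + y^4)/(y^2*(784*u^4 + 168*u^3*y - 47*u^2*y^2 - 6*u*y^3 + y^4))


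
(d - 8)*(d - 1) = d^2 - 9*d + 8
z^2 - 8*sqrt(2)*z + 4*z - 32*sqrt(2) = (z + 4)*(z - 8*sqrt(2))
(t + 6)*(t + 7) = t^2 + 13*t + 42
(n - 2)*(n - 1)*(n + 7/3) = n^3 - 2*n^2/3 - 5*n + 14/3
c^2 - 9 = (c - 3)*(c + 3)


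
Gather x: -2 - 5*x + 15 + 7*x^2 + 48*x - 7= 7*x^2 + 43*x + 6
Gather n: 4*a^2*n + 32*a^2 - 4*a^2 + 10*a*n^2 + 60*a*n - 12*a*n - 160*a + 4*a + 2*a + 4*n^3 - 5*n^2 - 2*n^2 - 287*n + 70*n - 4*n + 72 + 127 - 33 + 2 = 28*a^2 - 154*a + 4*n^3 + n^2*(10*a - 7) + n*(4*a^2 + 48*a - 221) + 168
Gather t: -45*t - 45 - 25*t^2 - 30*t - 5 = -25*t^2 - 75*t - 50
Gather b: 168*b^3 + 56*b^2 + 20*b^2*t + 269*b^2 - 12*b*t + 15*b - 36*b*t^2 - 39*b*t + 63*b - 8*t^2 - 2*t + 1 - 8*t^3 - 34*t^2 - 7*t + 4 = 168*b^3 + b^2*(20*t + 325) + b*(-36*t^2 - 51*t + 78) - 8*t^3 - 42*t^2 - 9*t + 5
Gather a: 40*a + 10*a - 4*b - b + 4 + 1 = 50*a - 5*b + 5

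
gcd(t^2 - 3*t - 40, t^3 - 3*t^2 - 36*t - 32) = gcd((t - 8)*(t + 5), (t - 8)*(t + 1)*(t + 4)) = t - 8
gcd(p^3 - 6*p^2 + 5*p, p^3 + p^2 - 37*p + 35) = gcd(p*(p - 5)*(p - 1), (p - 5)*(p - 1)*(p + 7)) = p^2 - 6*p + 5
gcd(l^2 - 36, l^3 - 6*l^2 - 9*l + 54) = l - 6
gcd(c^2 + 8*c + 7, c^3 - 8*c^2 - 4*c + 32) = 1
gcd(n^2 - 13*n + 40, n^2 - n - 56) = n - 8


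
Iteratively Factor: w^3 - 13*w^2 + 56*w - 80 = (w - 5)*(w^2 - 8*w + 16) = (w - 5)*(w - 4)*(w - 4)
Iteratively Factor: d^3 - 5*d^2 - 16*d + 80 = (d - 5)*(d^2 - 16) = (d - 5)*(d + 4)*(d - 4)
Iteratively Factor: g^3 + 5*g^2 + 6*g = (g + 2)*(g^2 + 3*g) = g*(g + 2)*(g + 3)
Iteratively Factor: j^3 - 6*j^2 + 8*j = (j)*(j^2 - 6*j + 8) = j*(j - 2)*(j - 4)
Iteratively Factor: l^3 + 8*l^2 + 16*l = (l + 4)*(l^2 + 4*l) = l*(l + 4)*(l + 4)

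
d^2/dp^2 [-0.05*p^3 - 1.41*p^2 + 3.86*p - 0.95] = -0.3*p - 2.82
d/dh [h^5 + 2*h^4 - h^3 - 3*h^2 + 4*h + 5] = 5*h^4 + 8*h^3 - 3*h^2 - 6*h + 4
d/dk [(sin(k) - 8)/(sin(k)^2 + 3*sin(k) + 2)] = (16*sin(k) + cos(k)^2 + 25)*cos(k)/(sin(k)^2 + 3*sin(k) + 2)^2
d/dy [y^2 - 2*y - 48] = 2*y - 2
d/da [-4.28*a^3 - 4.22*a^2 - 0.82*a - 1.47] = -12.84*a^2 - 8.44*a - 0.82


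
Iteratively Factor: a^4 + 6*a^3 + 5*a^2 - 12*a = (a + 4)*(a^3 + 2*a^2 - 3*a) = (a - 1)*(a + 4)*(a^2 + 3*a) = (a - 1)*(a + 3)*(a + 4)*(a)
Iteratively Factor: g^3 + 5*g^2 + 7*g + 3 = (g + 3)*(g^2 + 2*g + 1) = (g + 1)*(g + 3)*(g + 1)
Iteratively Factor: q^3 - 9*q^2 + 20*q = (q)*(q^2 - 9*q + 20) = q*(q - 5)*(q - 4)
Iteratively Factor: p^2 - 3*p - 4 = (p + 1)*(p - 4)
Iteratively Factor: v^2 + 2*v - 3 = (v + 3)*(v - 1)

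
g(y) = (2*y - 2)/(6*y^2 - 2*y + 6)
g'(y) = (2 - 12*y)*(2*y - 2)/(6*y^2 - 2*y + 6)^2 + 2/(6*y^2 - 2*y + 6)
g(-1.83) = -0.19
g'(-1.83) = -0.09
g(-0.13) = -0.36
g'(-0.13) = 0.12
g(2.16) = 0.08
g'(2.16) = 0.00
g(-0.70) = -0.33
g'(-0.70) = -0.14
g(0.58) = -0.12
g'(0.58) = 0.38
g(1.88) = 0.08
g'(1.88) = 0.02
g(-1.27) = -0.25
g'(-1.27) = -0.13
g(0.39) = -0.20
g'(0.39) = 0.41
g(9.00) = 0.03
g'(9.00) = 0.00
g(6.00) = 0.05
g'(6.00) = -0.00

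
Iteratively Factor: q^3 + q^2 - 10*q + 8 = (q - 2)*(q^2 + 3*q - 4) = (q - 2)*(q + 4)*(q - 1)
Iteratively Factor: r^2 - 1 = (r + 1)*(r - 1)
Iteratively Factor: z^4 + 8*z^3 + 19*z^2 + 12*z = (z + 3)*(z^3 + 5*z^2 + 4*z) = (z + 1)*(z + 3)*(z^2 + 4*z) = z*(z + 1)*(z + 3)*(z + 4)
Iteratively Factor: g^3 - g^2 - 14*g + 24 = (g - 2)*(g^2 + g - 12) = (g - 3)*(g - 2)*(g + 4)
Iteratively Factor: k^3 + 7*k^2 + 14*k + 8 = (k + 4)*(k^2 + 3*k + 2) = (k + 2)*(k + 4)*(k + 1)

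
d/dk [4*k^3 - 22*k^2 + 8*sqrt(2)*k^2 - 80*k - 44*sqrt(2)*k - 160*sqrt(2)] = 12*k^2 - 44*k + 16*sqrt(2)*k - 80 - 44*sqrt(2)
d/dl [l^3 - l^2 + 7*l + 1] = 3*l^2 - 2*l + 7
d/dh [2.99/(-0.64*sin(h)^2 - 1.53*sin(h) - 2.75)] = (3.8272*sin(h) + 4.5747)*cos(h)/(0.64*sin(h)^2 + 1.53*sin(h) + 2.75)^2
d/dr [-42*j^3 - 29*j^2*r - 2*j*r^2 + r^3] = -29*j^2 - 4*j*r + 3*r^2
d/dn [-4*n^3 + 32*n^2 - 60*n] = -12*n^2 + 64*n - 60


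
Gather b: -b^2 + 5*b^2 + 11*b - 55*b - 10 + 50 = 4*b^2 - 44*b + 40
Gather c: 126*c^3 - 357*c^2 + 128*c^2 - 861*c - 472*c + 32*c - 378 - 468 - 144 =126*c^3 - 229*c^2 - 1301*c - 990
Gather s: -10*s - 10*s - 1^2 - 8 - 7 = -20*s - 16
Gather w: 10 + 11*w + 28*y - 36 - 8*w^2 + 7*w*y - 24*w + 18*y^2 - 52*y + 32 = -8*w^2 + w*(7*y - 13) + 18*y^2 - 24*y + 6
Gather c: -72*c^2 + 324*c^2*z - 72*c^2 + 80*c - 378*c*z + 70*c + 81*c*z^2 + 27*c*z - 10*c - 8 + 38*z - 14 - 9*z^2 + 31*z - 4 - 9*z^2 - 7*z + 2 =c^2*(324*z - 144) + c*(81*z^2 - 351*z + 140) - 18*z^2 + 62*z - 24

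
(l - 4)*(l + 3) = l^2 - l - 12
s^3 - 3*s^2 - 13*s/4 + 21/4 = (s - 7/2)*(s - 1)*(s + 3/2)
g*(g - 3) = g^2 - 3*g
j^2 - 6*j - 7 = (j - 7)*(j + 1)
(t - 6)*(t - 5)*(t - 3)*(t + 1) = t^4 - 13*t^3 + 49*t^2 - 27*t - 90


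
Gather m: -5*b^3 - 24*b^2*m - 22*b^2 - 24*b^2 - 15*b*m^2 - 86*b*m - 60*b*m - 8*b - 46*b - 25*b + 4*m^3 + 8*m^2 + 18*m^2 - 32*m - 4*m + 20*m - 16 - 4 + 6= -5*b^3 - 46*b^2 - 79*b + 4*m^3 + m^2*(26 - 15*b) + m*(-24*b^2 - 146*b - 16) - 14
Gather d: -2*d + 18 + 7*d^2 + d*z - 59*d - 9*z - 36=7*d^2 + d*(z - 61) - 9*z - 18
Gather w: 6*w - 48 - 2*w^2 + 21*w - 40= -2*w^2 + 27*w - 88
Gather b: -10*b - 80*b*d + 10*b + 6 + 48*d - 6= -80*b*d + 48*d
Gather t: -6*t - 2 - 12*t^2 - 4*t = -12*t^2 - 10*t - 2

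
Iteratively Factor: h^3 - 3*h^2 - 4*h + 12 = (h - 3)*(h^2 - 4) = (h - 3)*(h - 2)*(h + 2)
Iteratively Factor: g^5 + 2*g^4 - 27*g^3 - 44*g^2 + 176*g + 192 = (g + 4)*(g^4 - 2*g^3 - 19*g^2 + 32*g + 48) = (g - 4)*(g + 4)*(g^3 + 2*g^2 - 11*g - 12) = (g - 4)*(g + 4)^2*(g^2 - 2*g - 3) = (g - 4)*(g - 3)*(g + 4)^2*(g + 1)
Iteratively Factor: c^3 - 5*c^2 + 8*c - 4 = (c - 2)*(c^2 - 3*c + 2) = (c - 2)*(c - 1)*(c - 2)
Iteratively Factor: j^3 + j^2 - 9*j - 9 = (j - 3)*(j^2 + 4*j + 3) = (j - 3)*(j + 1)*(j + 3)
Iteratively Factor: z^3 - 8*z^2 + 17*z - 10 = (z - 2)*(z^2 - 6*z + 5) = (z - 5)*(z - 2)*(z - 1)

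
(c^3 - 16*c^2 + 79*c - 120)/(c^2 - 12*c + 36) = (c^3 - 16*c^2 + 79*c - 120)/(c^2 - 12*c + 36)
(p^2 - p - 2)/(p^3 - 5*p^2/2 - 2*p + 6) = 2*(p + 1)/(2*p^2 - p - 6)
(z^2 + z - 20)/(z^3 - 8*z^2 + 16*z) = (z + 5)/(z*(z - 4))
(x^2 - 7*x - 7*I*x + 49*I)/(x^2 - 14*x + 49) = (x - 7*I)/(x - 7)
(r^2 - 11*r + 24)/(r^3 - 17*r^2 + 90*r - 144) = 1/(r - 6)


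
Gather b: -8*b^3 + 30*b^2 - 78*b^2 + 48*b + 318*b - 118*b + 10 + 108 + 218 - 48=-8*b^3 - 48*b^2 + 248*b + 288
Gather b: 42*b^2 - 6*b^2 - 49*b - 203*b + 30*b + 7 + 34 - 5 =36*b^2 - 222*b + 36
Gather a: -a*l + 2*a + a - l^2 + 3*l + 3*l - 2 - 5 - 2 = a*(3 - l) - l^2 + 6*l - 9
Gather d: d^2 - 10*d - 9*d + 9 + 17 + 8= d^2 - 19*d + 34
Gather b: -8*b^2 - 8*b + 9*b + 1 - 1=-8*b^2 + b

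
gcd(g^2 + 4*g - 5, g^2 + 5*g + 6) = 1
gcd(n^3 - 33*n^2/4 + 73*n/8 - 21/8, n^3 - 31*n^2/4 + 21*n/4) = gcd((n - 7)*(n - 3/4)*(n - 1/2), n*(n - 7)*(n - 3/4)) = n^2 - 31*n/4 + 21/4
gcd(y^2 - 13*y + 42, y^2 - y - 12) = 1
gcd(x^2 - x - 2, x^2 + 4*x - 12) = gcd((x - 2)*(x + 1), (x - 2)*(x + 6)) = x - 2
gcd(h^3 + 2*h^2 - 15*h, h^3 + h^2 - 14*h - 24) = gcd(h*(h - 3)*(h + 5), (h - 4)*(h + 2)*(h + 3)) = 1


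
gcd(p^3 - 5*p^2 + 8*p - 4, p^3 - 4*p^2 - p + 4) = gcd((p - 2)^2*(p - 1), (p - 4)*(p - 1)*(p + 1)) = p - 1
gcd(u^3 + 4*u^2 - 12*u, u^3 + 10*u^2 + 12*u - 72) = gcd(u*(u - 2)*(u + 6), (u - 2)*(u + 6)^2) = u^2 + 4*u - 12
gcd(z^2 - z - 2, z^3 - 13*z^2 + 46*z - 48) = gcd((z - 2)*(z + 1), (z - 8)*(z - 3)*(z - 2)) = z - 2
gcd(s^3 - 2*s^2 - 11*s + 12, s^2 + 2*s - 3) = s^2 + 2*s - 3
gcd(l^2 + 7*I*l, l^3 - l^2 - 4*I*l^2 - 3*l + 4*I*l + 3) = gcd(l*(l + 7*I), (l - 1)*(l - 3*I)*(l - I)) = 1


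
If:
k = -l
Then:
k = -l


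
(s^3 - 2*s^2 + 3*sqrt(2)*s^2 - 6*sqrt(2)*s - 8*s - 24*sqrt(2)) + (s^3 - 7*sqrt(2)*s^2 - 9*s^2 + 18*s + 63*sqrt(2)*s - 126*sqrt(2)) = 2*s^3 - 11*s^2 - 4*sqrt(2)*s^2 + 10*s + 57*sqrt(2)*s - 150*sqrt(2)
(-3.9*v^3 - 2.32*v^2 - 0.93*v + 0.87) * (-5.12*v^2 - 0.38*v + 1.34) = 19.968*v^5 + 13.3604*v^4 + 0.4172*v^3 - 7.2098*v^2 - 1.5768*v + 1.1658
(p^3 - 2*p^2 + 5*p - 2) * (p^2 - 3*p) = p^5 - 5*p^4 + 11*p^3 - 17*p^2 + 6*p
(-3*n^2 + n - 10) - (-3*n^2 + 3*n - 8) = -2*n - 2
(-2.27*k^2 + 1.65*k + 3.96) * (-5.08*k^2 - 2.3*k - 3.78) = 11.5316*k^4 - 3.161*k^3 - 15.3312*k^2 - 15.345*k - 14.9688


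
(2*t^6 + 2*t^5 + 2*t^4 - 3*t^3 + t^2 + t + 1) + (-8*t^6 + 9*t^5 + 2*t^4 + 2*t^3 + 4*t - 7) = -6*t^6 + 11*t^5 + 4*t^4 - t^3 + t^2 + 5*t - 6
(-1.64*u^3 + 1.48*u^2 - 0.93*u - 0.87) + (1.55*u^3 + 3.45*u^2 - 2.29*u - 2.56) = -0.0899999999999999*u^3 + 4.93*u^2 - 3.22*u - 3.43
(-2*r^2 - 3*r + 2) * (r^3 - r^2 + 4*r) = -2*r^5 - r^4 - 3*r^3 - 14*r^2 + 8*r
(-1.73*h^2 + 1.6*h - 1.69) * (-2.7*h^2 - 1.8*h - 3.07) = 4.671*h^4 - 1.206*h^3 + 6.9941*h^2 - 1.87*h + 5.1883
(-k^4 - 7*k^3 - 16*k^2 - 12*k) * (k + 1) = -k^5 - 8*k^4 - 23*k^3 - 28*k^2 - 12*k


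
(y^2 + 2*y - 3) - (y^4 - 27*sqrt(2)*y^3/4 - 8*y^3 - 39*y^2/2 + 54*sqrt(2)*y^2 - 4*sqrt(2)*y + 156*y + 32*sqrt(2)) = -y^4 + 8*y^3 + 27*sqrt(2)*y^3/4 - 54*sqrt(2)*y^2 + 41*y^2/2 - 154*y + 4*sqrt(2)*y - 32*sqrt(2) - 3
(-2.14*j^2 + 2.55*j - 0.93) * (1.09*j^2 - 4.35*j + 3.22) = -2.3326*j^4 + 12.0885*j^3 - 18.997*j^2 + 12.2565*j - 2.9946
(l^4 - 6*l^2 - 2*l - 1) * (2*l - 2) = 2*l^5 - 2*l^4 - 12*l^3 + 8*l^2 + 2*l + 2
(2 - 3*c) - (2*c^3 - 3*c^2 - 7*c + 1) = -2*c^3 + 3*c^2 + 4*c + 1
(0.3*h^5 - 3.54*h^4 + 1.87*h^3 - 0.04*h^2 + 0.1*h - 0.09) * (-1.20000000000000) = -0.36*h^5 + 4.248*h^4 - 2.244*h^3 + 0.048*h^2 - 0.12*h + 0.108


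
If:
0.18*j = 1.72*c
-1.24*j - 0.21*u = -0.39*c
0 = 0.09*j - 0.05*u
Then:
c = 0.00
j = 0.00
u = 0.00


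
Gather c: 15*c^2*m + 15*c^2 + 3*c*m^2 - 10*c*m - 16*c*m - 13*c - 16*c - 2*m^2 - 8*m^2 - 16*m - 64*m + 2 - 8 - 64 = c^2*(15*m + 15) + c*(3*m^2 - 26*m - 29) - 10*m^2 - 80*m - 70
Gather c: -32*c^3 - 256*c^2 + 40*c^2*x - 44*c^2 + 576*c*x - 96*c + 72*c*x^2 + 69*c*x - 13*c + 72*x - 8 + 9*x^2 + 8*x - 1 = -32*c^3 + c^2*(40*x - 300) + c*(72*x^2 + 645*x - 109) + 9*x^2 + 80*x - 9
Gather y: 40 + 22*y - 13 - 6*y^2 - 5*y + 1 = -6*y^2 + 17*y + 28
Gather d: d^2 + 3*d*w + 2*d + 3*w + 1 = d^2 + d*(3*w + 2) + 3*w + 1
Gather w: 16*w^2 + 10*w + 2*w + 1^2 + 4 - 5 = 16*w^2 + 12*w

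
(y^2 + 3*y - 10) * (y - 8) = y^3 - 5*y^2 - 34*y + 80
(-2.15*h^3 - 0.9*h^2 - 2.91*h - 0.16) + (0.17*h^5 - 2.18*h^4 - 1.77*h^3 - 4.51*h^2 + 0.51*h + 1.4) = 0.17*h^5 - 2.18*h^4 - 3.92*h^3 - 5.41*h^2 - 2.4*h + 1.24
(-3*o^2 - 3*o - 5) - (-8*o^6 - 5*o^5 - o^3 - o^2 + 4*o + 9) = 8*o^6 + 5*o^5 + o^3 - 2*o^2 - 7*o - 14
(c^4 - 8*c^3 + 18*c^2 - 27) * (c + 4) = c^5 - 4*c^4 - 14*c^3 + 72*c^2 - 27*c - 108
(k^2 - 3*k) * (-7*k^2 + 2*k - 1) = -7*k^4 + 23*k^3 - 7*k^2 + 3*k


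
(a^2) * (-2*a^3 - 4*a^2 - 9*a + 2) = -2*a^5 - 4*a^4 - 9*a^3 + 2*a^2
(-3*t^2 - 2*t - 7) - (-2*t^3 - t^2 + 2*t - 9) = 2*t^3 - 2*t^2 - 4*t + 2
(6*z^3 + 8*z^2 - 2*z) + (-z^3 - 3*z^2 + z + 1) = 5*z^3 + 5*z^2 - z + 1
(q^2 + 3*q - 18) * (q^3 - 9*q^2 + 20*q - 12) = q^5 - 6*q^4 - 25*q^3 + 210*q^2 - 396*q + 216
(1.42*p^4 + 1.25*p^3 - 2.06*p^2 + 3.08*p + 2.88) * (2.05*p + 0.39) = 2.911*p^5 + 3.1163*p^4 - 3.7355*p^3 + 5.5106*p^2 + 7.1052*p + 1.1232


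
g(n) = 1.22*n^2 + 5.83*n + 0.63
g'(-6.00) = -8.81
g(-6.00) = 9.57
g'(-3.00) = -1.49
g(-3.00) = -5.88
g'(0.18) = 6.27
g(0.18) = 1.72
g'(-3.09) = -1.71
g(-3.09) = -5.74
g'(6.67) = 22.10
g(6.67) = 93.79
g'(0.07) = 6.00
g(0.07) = 1.04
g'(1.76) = 10.12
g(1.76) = 14.67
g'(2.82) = 12.71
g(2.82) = 26.77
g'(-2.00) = 0.95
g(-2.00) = -6.15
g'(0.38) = 6.76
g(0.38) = 3.02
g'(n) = 2.44*n + 5.83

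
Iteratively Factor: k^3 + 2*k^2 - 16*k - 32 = (k + 4)*(k^2 - 2*k - 8) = (k - 4)*(k + 4)*(k + 2)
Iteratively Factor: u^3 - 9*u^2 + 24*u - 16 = (u - 4)*(u^2 - 5*u + 4) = (u - 4)*(u - 1)*(u - 4)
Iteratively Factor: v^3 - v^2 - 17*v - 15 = (v - 5)*(v^2 + 4*v + 3) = (v - 5)*(v + 3)*(v + 1)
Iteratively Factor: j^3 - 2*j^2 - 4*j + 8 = (j + 2)*(j^2 - 4*j + 4) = (j - 2)*(j + 2)*(j - 2)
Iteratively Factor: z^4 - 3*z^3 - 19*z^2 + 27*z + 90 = (z - 3)*(z^3 - 19*z - 30) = (z - 3)*(z + 2)*(z^2 - 2*z - 15) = (z - 3)*(z + 2)*(z + 3)*(z - 5)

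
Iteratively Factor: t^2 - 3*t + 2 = (t - 2)*(t - 1)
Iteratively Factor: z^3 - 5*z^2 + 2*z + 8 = (z + 1)*(z^2 - 6*z + 8) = (z - 2)*(z + 1)*(z - 4)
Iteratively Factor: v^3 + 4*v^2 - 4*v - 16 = (v - 2)*(v^2 + 6*v + 8) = (v - 2)*(v + 4)*(v + 2)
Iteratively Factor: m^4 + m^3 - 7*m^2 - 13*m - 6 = (m + 2)*(m^3 - m^2 - 5*m - 3) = (m + 1)*(m + 2)*(m^2 - 2*m - 3) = (m + 1)^2*(m + 2)*(m - 3)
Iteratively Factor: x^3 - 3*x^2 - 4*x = (x - 4)*(x^2 + x) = (x - 4)*(x + 1)*(x)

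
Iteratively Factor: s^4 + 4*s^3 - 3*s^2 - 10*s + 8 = (s - 1)*(s^3 + 5*s^2 + 2*s - 8) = (s - 1)*(s + 2)*(s^2 + 3*s - 4) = (s - 1)*(s + 2)*(s + 4)*(s - 1)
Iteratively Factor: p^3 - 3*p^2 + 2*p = (p - 1)*(p^2 - 2*p) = (p - 2)*(p - 1)*(p)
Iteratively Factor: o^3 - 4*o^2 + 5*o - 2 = (o - 1)*(o^2 - 3*o + 2) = (o - 2)*(o - 1)*(o - 1)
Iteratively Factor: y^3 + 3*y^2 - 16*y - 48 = (y + 3)*(y^2 - 16) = (y + 3)*(y + 4)*(y - 4)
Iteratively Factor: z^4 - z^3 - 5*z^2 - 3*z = (z + 1)*(z^3 - 2*z^2 - 3*z) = (z - 3)*(z + 1)*(z^2 + z) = z*(z - 3)*(z + 1)*(z + 1)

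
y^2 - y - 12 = (y - 4)*(y + 3)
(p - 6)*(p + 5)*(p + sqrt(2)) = p^3 - p^2 + sqrt(2)*p^2 - 30*p - sqrt(2)*p - 30*sqrt(2)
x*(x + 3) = x^2 + 3*x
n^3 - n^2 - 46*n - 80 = (n - 8)*(n + 2)*(n + 5)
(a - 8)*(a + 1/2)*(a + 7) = a^3 - a^2/2 - 113*a/2 - 28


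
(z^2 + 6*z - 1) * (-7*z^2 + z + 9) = -7*z^4 - 41*z^3 + 22*z^2 + 53*z - 9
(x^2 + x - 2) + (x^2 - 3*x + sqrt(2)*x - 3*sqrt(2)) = 2*x^2 - 2*x + sqrt(2)*x - 3*sqrt(2) - 2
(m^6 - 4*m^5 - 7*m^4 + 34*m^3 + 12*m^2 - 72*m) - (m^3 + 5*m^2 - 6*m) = m^6 - 4*m^5 - 7*m^4 + 33*m^3 + 7*m^2 - 66*m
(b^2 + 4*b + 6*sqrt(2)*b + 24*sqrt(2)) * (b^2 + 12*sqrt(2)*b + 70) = b^4 + 4*b^3 + 18*sqrt(2)*b^3 + 72*sqrt(2)*b^2 + 214*b^2 + 420*sqrt(2)*b + 856*b + 1680*sqrt(2)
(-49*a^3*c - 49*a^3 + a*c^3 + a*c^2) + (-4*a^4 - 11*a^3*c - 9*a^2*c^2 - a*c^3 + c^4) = -4*a^4 - 60*a^3*c - 49*a^3 - 9*a^2*c^2 + a*c^2 + c^4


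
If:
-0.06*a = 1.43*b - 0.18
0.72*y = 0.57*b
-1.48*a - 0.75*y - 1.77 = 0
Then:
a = -1.27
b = 0.18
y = 0.14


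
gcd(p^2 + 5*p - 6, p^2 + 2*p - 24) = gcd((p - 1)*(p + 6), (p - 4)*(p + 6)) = p + 6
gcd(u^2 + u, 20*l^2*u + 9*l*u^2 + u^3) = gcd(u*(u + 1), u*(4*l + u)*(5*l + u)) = u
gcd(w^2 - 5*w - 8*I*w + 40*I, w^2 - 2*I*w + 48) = w - 8*I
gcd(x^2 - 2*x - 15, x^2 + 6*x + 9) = x + 3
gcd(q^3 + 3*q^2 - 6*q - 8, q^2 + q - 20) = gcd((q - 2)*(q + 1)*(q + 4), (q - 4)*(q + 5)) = 1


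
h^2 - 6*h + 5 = (h - 5)*(h - 1)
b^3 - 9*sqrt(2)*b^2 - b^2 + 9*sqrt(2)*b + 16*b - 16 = (b - 1)*(b - 8*sqrt(2))*(b - sqrt(2))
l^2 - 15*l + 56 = (l - 8)*(l - 7)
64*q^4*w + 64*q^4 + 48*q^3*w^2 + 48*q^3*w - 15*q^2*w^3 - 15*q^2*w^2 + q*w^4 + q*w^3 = (-8*q + w)^2*(q + w)*(q*w + q)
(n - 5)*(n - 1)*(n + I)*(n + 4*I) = n^4 - 6*n^3 + 5*I*n^3 + n^2 - 30*I*n^2 + 24*n + 25*I*n - 20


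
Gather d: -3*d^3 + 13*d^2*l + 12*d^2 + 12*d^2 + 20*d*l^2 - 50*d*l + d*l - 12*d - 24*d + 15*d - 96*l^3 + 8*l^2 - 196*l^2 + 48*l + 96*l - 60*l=-3*d^3 + d^2*(13*l + 24) + d*(20*l^2 - 49*l - 21) - 96*l^3 - 188*l^2 + 84*l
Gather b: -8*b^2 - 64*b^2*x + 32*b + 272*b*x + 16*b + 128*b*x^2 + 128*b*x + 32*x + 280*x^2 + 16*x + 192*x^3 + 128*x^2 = b^2*(-64*x - 8) + b*(128*x^2 + 400*x + 48) + 192*x^3 + 408*x^2 + 48*x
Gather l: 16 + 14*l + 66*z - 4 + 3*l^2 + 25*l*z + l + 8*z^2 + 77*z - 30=3*l^2 + l*(25*z + 15) + 8*z^2 + 143*z - 18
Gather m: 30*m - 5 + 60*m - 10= 90*m - 15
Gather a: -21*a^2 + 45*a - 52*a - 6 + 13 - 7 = -21*a^2 - 7*a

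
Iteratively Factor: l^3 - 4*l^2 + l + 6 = (l - 2)*(l^2 - 2*l - 3) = (l - 2)*(l + 1)*(l - 3)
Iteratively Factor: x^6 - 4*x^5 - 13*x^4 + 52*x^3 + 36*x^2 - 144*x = (x + 3)*(x^5 - 7*x^4 + 8*x^3 + 28*x^2 - 48*x) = x*(x + 3)*(x^4 - 7*x^3 + 8*x^2 + 28*x - 48) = x*(x - 3)*(x + 3)*(x^3 - 4*x^2 - 4*x + 16) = x*(x - 4)*(x - 3)*(x + 3)*(x^2 - 4) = x*(x - 4)*(x - 3)*(x + 2)*(x + 3)*(x - 2)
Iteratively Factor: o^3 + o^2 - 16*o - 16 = (o + 4)*(o^2 - 3*o - 4) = (o - 4)*(o + 4)*(o + 1)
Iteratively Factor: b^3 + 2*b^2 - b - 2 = (b + 2)*(b^2 - 1) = (b - 1)*(b + 2)*(b + 1)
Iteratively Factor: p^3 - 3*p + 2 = (p - 1)*(p^2 + p - 2) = (p - 1)^2*(p + 2)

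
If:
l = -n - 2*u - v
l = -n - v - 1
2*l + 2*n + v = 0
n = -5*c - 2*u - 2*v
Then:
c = 3/5 - n/5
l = 1 - n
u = 1/2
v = -2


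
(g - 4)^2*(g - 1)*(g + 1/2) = g^4 - 17*g^3/2 + 39*g^2/2 - 4*g - 8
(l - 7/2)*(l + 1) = l^2 - 5*l/2 - 7/2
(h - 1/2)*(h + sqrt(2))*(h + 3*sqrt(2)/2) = h^3 - h^2/2 + 5*sqrt(2)*h^2/2 - 5*sqrt(2)*h/4 + 3*h - 3/2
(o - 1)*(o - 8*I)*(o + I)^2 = o^4 - o^3 - 6*I*o^3 + 15*o^2 + 6*I*o^2 - 15*o + 8*I*o - 8*I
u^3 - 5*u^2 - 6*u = u*(u - 6)*(u + 1)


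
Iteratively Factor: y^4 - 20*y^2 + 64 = (y + 4)*(y^3 - 4*y^2 - 4*y + 16) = (y - 4)*(y + 4)*(y^2 - 4) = (y - 4)*(y - 2)*(y + 4)*(y + 2)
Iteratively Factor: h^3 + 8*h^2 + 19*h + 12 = (h + 1)*(h^2 + 7*h + 12) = (h + 1)*(h + 4)*(h + 3)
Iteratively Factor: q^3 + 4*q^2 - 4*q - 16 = (q + 4)*(q^2 - 4) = (q - 2)*(q + 4)*(q + 2)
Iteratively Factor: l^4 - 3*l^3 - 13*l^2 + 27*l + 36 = (l - 4)*(l^3 + l^2 - 9*l - 9) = (l - 4)*(l + 3)*(l^2 - 2*l - 3) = (l - 4)*(l - 3)*(l + 3)*(l + 1)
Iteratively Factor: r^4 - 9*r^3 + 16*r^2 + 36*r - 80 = (r - 4)*(r^3 - 5*r^2 - 4*r + 20) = (r - 4)*(r + 2)*(r^2 - 7*r + 10) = (r - 4)*(r - 2)*(r + 2)*(r - 5)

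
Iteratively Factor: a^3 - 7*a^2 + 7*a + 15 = (a - 3)*(a^2 - 4*a - 5) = (a - 5)*(a - 3)*(a + 1)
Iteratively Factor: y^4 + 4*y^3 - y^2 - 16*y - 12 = (y - 2)*(y^3 + 6*y^2 + 11*y + 6) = (y - 2)*(y + 1)*(y^2 + 5*y + 6) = (y - 2)*(y + 1)*(y + 2)*(y + 3)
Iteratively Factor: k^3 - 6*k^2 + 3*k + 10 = (k + 1)*(k^2 - 7*k + 10) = (k - 5)*(k + 1)*(k - 2)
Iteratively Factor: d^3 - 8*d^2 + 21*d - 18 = (d - 3)*(d^2 - 5*d + 6) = (d - 3)*(d - 2)*(d - 3)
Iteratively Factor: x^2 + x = (x + 1)*(x)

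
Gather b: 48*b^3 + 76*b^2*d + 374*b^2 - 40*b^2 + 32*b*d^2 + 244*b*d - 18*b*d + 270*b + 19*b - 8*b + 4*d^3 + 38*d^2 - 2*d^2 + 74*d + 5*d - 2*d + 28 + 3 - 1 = 48*b^3 + b^2*(76*d + 334) + b*(32*d^2 + 226*d + 281) + 4*d^3 + 36*d^2 + 77*d + 30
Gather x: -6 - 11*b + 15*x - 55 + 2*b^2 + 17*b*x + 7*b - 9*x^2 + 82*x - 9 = 2*b^2 - 4*b - 9*x^2 + x*(17*b + 97) - 70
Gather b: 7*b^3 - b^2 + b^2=7*b^3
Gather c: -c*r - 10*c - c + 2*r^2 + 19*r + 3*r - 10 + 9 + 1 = c*(-r - 11) + 2*r^2 + 22*r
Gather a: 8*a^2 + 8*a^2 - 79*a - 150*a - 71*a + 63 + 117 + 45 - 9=16*a^2 - 300*a + 216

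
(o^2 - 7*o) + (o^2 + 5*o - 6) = 2*o^2 - 2*o - 6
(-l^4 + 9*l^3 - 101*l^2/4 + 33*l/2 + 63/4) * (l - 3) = -l^5 + 12*l^4 - 209*l^3/4 + 369*l^2/4 - 135*l/4 - 189/4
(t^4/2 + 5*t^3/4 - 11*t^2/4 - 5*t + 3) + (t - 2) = t^4/2 + 5*t^3/4 - 11*t^2/4 - 4*t + 1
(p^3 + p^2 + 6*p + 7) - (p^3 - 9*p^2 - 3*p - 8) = 10*p^2 + 9*p + 15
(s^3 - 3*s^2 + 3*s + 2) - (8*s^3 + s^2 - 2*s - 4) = -7*s^3 - 4*s^2 + 5*s + 6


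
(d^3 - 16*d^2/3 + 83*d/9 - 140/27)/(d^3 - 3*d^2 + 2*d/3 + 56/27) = (3*d - 5)/(3*d + 2)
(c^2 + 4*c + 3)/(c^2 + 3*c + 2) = (c + 3)/(c + 2)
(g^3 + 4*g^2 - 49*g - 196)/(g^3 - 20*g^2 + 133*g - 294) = (g^2 + 11*g + 28)/(g^2 - 13*g + 42)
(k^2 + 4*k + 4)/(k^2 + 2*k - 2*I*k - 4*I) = (k + 2)/(k - 2*I)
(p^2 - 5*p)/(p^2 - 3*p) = (p - 5)/(p - 3)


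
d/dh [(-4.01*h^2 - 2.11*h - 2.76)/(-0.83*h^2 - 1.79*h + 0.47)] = (5.4266*h^2 - 8.351*h - 5.9321)/(0.6889*h^4 + 2.9714*h^3 + 2.4239*h^2 - 1.6826*h + 0.2209)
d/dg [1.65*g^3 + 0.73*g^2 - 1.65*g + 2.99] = 4.95*g^2 + 1.46*g - 1.65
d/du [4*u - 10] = 4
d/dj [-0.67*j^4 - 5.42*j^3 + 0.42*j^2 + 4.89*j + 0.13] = -2.68*j^3 - 16.26*j^2 + 0.84*j + 4.89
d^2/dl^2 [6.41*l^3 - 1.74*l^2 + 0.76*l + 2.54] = 38.46*l - 3.48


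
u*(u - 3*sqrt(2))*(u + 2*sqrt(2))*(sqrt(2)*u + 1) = sqrt(2)*u^4 - u^3 - 13*sqrt(2)*u^2 - 12*u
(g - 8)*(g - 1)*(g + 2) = g^3 - 7*g^2 - 10*g + 16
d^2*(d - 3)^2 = d^4 - 6*d^3 + 9*d^2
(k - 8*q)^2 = k^2 - 16*k*q + 64*q^2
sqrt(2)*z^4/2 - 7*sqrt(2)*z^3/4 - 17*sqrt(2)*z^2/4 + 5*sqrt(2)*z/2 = z*(z - 5)*(z - 1/2)*(sqrt(2)*z/2 + sqrt(2))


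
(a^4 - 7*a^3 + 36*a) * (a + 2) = a^5 - 5*a^4 - 14*a^3 + 36*a^2 + 72*a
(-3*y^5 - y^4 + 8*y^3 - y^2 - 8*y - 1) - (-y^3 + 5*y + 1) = -3*y^5 - y^4 + 9*y^3 - y^2 - 13*y - 2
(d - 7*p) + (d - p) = 2*d - 8*p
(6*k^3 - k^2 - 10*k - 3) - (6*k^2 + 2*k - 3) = 6*k^3 - 7*k^2 - 12*k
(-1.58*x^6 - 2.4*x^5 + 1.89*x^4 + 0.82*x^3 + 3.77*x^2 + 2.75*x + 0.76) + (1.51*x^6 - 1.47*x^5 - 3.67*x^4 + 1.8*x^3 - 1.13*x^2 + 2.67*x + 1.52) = -0.0700000000000001*x^6 - 3.87*x^5 - 1.78*x^4 + 2.62*x^3 + 2.64*x^2 + 5.42*x + 2.28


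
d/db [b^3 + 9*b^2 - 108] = 3*b*(b + 6)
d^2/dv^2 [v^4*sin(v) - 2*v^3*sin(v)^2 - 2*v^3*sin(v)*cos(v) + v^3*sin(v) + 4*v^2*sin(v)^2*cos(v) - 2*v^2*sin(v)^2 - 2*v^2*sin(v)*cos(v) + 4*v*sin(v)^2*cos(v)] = -v^4*sin(v) - v^3*sin(v) + 8*v^3*cos(v) - 4*sqrt(2)*v^3*cos(2*v + pi/4) + 12*v^2*sin(v) - 8*v^2*sin(2*v) + 5*v^2*cos(v) - 16*v^2*cos(2*v) + 9*v^2*cos(3*v) + 2*v*sin(v) - 14*v*sin(2*v) + 12*v*sin(3*v) - v*cos(v) - 2*v*cos(2*v) + 9*v*cos(3*v) - 6*v - 2*sin(v) + 6*sin(3*v) + 2*cos(v) - 2*cos(3*v) + 2*sqrt(2)*cos(2*v + pi/4) - 2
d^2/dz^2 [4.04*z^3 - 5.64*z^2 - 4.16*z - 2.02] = 24.24*z - 11.28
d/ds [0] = 0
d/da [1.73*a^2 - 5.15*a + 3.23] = 3.46*a - 5.15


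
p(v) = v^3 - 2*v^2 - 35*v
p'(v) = 3*v^2 - 4*v - 35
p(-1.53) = 45.29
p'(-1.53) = -21.86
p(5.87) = -72.10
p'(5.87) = 44.89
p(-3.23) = 58.49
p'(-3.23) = 9.22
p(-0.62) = 20.69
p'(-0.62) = -31.37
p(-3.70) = 51.47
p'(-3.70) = 20.87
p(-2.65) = 60.10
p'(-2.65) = -3.33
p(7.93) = 95.36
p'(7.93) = 121.93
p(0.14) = -4.94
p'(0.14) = -35.50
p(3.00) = -96.00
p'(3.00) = -20.00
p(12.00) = 1020.00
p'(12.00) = 349.00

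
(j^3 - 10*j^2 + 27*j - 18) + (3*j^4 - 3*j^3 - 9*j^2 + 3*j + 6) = 3*j^4 - 2*j^3 - 19*j^2 + 30*j - 12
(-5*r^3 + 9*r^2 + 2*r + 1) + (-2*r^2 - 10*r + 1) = -5*r^3 + 7*r^2 - 8*r + 2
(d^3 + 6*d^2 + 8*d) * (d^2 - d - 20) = d^5 + 5*d^4 - 18*d^3 - 128*d^2 - 160*d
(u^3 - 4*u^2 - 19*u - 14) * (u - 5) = u^4 - 9*u^3 + u^2 + 81*u + 70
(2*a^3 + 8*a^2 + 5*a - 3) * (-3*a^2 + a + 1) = -6*a^5 - 22*a^4 - 5*a^3 + 22*a^2 + 2*a - 3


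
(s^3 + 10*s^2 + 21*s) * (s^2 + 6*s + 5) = s^5 + 16*s^4 + 86*s^3 + 176*s^2 + 105*s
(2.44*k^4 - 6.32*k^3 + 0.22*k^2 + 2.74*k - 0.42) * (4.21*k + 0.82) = 10.2724*k^5 - 24.6064*k^4 - 4.2562*k^3 + 11.7158*k^2 + 0.4786*k - 0.3444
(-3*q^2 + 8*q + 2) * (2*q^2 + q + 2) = -6*q^4 + 13*q^3 + 6*q^2 + 18*q + 4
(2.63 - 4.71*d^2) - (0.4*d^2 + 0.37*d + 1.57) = -5.11*d^2 - 0.37*d + 1.06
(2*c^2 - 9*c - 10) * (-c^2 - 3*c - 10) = -2*c^4 + 3*c^3 + 17*c^2 + 120*c + 100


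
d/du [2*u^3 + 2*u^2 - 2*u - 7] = 6*u^2 + 4*u - 2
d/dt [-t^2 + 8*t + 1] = 8 - 2*t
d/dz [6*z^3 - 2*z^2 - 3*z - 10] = 18*z^2 - 4*z - 3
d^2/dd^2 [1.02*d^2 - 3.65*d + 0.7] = 2.04000000000000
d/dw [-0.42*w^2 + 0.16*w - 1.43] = 0.16 - 0.84*w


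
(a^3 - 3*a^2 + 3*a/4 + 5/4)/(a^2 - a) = a - 2 - 5/(4*a)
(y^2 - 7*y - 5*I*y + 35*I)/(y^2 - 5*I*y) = (y - 7)/y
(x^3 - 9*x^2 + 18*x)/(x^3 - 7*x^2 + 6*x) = (x - 3)/(x - 1)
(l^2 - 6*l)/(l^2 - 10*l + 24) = l/(l - 4)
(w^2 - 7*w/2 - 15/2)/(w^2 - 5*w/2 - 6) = (w - 5)/(w - 4)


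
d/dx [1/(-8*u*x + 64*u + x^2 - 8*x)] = 2*(4*u - x + 4)/(8*u*x - 64*u - x^2 + 8*x)^2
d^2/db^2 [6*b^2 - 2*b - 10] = 12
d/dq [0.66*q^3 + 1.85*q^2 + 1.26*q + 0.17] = 1.98*q^2 + 3.7*q + 1.26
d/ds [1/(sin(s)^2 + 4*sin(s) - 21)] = -2*(sin(s) + 2)*cos(s)/(sin(s)^2 + 4*sin(s) - 21)^2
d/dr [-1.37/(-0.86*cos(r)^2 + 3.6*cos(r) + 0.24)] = (2.3564*cos(r) - 4.932)*sin(r)/(-0.86*cos(r)^2 + 3.6*cos(r) + 0.24)^2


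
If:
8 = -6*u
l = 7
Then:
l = 7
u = -4/3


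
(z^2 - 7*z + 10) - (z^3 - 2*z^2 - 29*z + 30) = -z^3 + 3*z^2 + 22*z - 20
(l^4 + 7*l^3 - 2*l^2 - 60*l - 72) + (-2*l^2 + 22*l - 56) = l^4 + 7*l^3 - 4*l^2 - 38*l - 128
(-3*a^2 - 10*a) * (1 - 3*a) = 9*a^3 + 27*a^2 - 10*a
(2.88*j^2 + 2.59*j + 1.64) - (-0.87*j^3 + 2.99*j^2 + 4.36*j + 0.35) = 0.87*j^3 - 0.11*j^2 - 1.77*j + 1.29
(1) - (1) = 0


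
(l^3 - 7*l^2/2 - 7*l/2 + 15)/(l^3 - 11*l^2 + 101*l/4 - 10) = 2*(l^2 - l - 6)/(2*l^2 - 17*l + 8)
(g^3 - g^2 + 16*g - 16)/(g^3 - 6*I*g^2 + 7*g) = (g^3 - g^2 + 16*g - 16)/(g*(g^2 - 6*I*g + 7))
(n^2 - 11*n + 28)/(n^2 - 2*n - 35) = (n - 4)/(n + 5)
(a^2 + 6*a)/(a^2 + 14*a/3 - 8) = 3*a/(3*a - 4)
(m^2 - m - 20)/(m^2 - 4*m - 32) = (m - 5)/(m - 8)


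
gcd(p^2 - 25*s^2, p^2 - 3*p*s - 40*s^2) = p + 5*s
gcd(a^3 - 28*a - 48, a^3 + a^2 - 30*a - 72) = a^2 - 2*a - 24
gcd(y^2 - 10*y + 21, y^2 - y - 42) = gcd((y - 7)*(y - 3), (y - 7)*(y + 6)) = y - 7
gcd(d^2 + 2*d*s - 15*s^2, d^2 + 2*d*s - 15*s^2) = -d^2 - 2*d*s + 15*s^2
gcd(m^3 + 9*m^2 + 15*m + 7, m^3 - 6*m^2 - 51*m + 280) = m + 7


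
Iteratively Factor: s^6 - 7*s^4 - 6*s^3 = (s - 3)*(s^5 + 3*s^4 + 2*s^3) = s*(s - 3)*(s^4 + 3*s^3 + 2*s^2) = s^2*(s - 3)*(s^3 + 3*s^2 + 2*s) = s^2*(s - 3)*(s + 1)*(s^2 + 2*s) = s^3*(s - 3)*(s + 1)*(s + 2)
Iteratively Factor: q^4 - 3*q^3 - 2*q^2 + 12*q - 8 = (q + 2)*(q^3 - 5*q^2 + 8*q - 4) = (q - 2)*(q + 2)*(q^2 - 3*q + 2) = (q - 2)^2*(q + 2)*(q - 1)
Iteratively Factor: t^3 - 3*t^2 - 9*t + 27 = (t - 3)*(t^2 - 9) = (t - 3)*(t + 3)*(t - 3)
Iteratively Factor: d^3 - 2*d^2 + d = (d)*(d^2 - 2*d + 1) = d*(d - 1)*(d - 1)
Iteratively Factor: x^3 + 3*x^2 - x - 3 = (x + 3)*(x^2 - 1) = (x + 1)*(x + 3)*(x - 1)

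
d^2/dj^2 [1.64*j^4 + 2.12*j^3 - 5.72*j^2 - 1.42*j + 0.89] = 19.68*j^2 + 12.72*j - 11.44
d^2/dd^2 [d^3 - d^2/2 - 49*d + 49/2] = 6*d - 1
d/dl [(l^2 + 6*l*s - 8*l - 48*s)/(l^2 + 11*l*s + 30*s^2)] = (5*s + 8)/(l^2 + 10*l*s + 25*s^2)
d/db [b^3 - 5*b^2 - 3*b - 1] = 3*b^2 - 10*b - 3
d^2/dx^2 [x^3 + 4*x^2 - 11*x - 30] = 6*x + 8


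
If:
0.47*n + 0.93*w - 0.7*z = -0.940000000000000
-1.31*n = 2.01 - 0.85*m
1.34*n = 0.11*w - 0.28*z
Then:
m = 2.24192473815167 - 0.217776226755438*z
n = -0.14130518529933*z - 0.0796671546344094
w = 0.824100469989984*z - 0.970490792819169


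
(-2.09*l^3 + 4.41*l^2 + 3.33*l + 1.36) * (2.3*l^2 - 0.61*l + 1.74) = -4.807*l^5 + 11.4179*l^4 + 1.3323*l^3 + 8.7701*l^2 + 4.9646*l + 2.3664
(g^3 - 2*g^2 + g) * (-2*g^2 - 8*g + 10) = -2*g^5 - 4*g^4 + 24*g^3 - 28*g^2 + 10*g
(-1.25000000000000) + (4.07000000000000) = 2.82000000000000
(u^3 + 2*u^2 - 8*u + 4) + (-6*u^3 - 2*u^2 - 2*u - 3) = -5*u^3 - 10*u + 1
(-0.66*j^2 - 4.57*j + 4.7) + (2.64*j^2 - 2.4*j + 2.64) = 1.98*j^2 - 6.97*j + 7.34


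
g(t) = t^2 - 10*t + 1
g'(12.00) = 14.00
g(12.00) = 25.00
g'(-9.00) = -28.00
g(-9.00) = 172.00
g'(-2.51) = -15.02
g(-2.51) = 32.40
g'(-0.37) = -10.74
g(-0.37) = 4.84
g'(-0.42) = -10.84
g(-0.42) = 5.38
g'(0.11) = -9.78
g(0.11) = -0.09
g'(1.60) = -6.80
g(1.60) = -12.44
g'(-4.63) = -19.26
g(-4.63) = 68.74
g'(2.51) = -4.98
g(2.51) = -17.80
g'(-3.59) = -17.18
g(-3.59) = 49.79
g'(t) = 2*t - 10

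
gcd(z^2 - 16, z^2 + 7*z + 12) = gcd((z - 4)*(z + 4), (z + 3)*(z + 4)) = z + 4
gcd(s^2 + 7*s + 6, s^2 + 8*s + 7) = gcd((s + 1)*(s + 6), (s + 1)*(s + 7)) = s + 1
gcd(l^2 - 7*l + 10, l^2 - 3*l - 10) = l - 5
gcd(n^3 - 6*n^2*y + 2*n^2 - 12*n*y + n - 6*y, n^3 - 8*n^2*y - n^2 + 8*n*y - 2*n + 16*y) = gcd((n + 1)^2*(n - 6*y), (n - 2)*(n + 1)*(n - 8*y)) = n + 1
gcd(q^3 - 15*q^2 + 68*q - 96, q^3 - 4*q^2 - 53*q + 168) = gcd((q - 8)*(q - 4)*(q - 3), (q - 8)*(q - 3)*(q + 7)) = q^2 - 11*q + 24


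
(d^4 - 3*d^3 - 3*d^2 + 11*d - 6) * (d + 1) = d^5 - 2*d^4 - 6*d^3 + 8*d^2 + 5*d - 6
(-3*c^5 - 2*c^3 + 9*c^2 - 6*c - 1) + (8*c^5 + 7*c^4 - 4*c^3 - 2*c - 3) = 5*c^5 + 7*c^4 - 6*c^3 + 9*c^2 - 8*c - 4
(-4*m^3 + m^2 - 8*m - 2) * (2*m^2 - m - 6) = -8*m^5 + 6*m^4 + 7*m^3 - 2*m^2 + 50*m + 12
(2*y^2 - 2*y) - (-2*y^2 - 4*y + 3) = 4*y^2 + 2*y - 3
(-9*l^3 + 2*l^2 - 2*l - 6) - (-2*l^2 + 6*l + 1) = -9*l^3 + 4*l^2 - 8*l - 7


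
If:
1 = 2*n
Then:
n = 1/2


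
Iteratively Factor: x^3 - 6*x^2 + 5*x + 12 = (x + 1)*(x^2 - 7*x + 12) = (x - 3)*(x + 1)*(x - 4)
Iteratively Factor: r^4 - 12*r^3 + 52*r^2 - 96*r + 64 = (r - 2)*(r^3 - 10*r^2 + 32*r - 32) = (r - 2)^2*(r^2 - 8*r + 16) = (r - 4)*(r - 2)^2*(r - 4)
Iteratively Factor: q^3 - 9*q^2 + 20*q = (q)*(q^2 - 9*q + 20) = q*(q - 4)*(q - 5)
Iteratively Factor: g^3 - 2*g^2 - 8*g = (g - 4)*(g^2 + 2*g) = g*(g - 4)*(g + 2)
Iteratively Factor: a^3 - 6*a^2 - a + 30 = (a + 2)*(a^2 - 8*a + 15) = (a - 5)*(a + 2)*(a - 3)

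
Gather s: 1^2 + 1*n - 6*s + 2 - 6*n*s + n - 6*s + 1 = 2*n + s*(-6*n - 12) + 4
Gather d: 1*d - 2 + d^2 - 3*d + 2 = d^2 - 2*d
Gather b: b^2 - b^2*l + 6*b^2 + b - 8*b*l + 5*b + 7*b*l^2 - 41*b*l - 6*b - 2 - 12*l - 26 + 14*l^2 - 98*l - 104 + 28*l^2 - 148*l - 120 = b^2*(7 - l) + b*(7*l^2 - 49*l) + 42*l^2 - 258*l - 252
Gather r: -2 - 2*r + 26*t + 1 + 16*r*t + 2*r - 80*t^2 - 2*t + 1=16*r*t - 80*t^2 + 24*t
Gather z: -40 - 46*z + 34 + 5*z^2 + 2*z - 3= 5*z^2 - 44*z - 9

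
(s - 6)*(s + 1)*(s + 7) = s^3 + 2*s^2 - 41*s - 42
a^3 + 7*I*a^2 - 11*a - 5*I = (a + I)^2*(a + 5*I)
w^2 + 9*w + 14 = (w + 2)*(w + 7)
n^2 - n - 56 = (n - 8)*(n + 7)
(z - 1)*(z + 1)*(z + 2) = z^3 + 2*z^2 - z - 2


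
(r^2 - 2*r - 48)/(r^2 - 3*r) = (r^2 - 2*r - 48)/(r*(r - 3))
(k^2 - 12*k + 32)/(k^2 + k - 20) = (k - 8)/(k + 5)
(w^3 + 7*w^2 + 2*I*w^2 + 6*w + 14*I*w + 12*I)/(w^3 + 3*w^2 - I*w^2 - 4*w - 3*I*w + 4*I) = (w^3 + w^2*(7 + 2*I) + w*(6 + 14*I) + 12*I)/(w^3 + w^2*(3 - I) + w*(-4 - 3*I) + 4*I)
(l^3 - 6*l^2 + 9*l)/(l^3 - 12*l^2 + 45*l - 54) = l/(l - 6)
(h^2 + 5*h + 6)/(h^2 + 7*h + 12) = (h + 2)/(h + 4)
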